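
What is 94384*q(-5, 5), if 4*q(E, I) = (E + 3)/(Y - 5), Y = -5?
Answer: 23596/5 ≈ 4719.2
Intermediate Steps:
q(E, I) = -3/40 - E/40 (q(E, I) = ((E + 3)/(-5 - 5))/4 = ((3 + E)/(-10))/4 = ((3 + E)*(-⅒))/4 = (-3/10 - E/10)/4 = -3/40 - E/40)
94384*q(-5, 5) = 94384*(-3/40 - 1/40*(-5)) = 94384*(-3/40 + ⅛) = 94384*(1/20) = 23596/5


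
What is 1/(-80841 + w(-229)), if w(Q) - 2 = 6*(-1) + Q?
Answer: -1/81074 ≈ -1.2334e-5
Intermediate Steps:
w(Q) = -4 + Q (w(Q) = 2 + (6*(-1) + Q) = 2 + (-6 + Q) = -4 + Q)
1/(-80841 + w(-229)) = 1/(-80841 + (-4 - 229)) = 1/(-80841 - 233) = 1/(-81074) = -1/81074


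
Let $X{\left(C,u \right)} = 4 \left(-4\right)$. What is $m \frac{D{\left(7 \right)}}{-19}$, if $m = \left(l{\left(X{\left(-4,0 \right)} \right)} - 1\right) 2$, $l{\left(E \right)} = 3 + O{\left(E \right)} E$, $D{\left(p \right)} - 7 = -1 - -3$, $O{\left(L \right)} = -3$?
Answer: $- \frac{900}{19} \approx -47.368$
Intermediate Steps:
$D{\left(p \right)} = 9$ ($D{\left(p \right)} = 7 - -2 = 7 + \left(-1 + 3\right) = 7 + 2 = 9$)
$X{\left(C,u \right)} = -16$
$l{\left(E \right)} = 3 - 3 E$
$m = 100$ ($m = \left(\left(3 - -48\right) - 1\right) 2 = \left(\left(3 + 48\right) - 1\right) 2 = \left(51 - 1\right) 2 = 50 \cdot 2 = 100$)
$m \frac{D{\left(7 \right)}}{-19} = 100 \frac{9}{-19} = 100 \cdot 9 \left(- \frac{1}{19}\right) = 100 \left(- \frac{9}{19}\right) = - \frac{900}{19}$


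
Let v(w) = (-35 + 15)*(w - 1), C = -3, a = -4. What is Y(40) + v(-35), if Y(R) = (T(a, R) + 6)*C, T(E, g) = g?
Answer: 582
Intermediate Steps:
Y(R) = -18 - 3*R (Y(R) = (R + 6)*(-3) = (6 + R)*(-3) = -18 - 3*R)
v(w) = 20 - 20*w (v(w) = -20*(-1 + w) = 20 - 20*w)
Y(40) + v(-35) = (-18 - 3*40) + (20 - 20*(-35)) = (-18 - 120) + (20 + 700) = -138 + 720 = 582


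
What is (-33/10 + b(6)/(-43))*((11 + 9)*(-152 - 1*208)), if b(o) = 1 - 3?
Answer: 1007280/43 ≈ 23425.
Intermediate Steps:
b(o) = -2
(-33/10 + b(6)/(-43))*((11 + 9)*(-152 - 1*208)) = (-33/10 - 2/(-43))*((11 + 9)*(-152 - 1*208)) = (-33*⅒ - 2*(-1/43))*(20*(-152 - 208)) = (-33/10 + 2/43)*(20*(-360)) = -1399/430*(-7200) = 1007280/43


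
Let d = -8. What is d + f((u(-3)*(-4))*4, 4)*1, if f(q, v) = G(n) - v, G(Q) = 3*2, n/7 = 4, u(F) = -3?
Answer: -6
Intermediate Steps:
n = 28 (n = 7*4 = 28)
G(Q) = 6
f(q, v) = 6 - v
d + f((u(-3)*(-4))*4, 4)*1 = -8 + (6 - 1*4)*1 = -8 + (6 - 4)*1 = -8 + 2*1 = -8 + 2 = -6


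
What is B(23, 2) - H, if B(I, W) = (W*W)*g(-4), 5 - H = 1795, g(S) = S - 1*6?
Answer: 1750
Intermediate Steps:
g(S) = -6 + S (g(S) = S - 6 = -6 + S)
H = -1790 (H = 5 - 1*1795 = 5 - 1795 = -1790)
B(I, W) = -10*W² (B(I, W) = (W*W)*(-6 - 4) = W²*(-10) = -10*W²)
B(23, 2) - H = -10*2² - 1*(-1790) = -10*4 + 1790 = -40 + 1790 = 1750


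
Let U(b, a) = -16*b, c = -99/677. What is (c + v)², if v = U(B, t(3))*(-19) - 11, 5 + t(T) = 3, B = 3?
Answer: 371951174884/458329 ≈ 8.1154e+5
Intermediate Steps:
t(T) = -2 (t(T) = -5 + 3 = -2)
c = -99/677 (c = -99*1/677 = -99/677 ≈ -0.14623)
U(b, a) = -16*b
v = 901 (v = -16*3*(-19) - 11 = -48*(-19) - 11 = 912 - 11 = 901)
(c + v)² = (-99/677 + 901)² = (609878/677)² = 371951174884/458329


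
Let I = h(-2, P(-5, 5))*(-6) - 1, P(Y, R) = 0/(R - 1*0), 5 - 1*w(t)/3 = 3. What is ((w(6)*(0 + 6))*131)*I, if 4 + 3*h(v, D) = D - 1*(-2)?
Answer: 14148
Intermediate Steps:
w(t) = 6 (w(t) = 15 - 3*3 = 15 - 9 = 6)
P(Y, R) = 0 (P(Y, R) = 0/(R + 0) = 0/R = 0)
h(v, D) = -⅔ + D/3 (h(v, D) = -4/3 + (D - 1*(-2))/3 = -4/3 + (D + 2)/3 = -4/3 + (2 + D)/3 = -4/3 + (⅔ + D/3) = -⅔ + D/3)
I = 3 (I = (-⅔ + (⅓)*0)*(-6) - 1 = (-⅔ + 0)*(-6) - 1 = -⅔*(-6) - 1 = 4 - 1 = 3)
((w(6)*(0 + 6))*131)*I = ((6*(0 + 6))*131)*3 = ((6*6)*131)*3 = (36*131)*3 = 4716*3 = 14148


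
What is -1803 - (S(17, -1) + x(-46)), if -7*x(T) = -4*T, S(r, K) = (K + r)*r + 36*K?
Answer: -14089/7 ≈ -2012.7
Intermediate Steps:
S(r, K) = 36*K + r*(K + r) (S(r, K) = r*(K + r) + 36*K = 36*K + r*(K + r))
x(T) = 4*T/7 (x(T) = -(-4)*T/7 = 4*T/7)
-1803 - (S(17, -1) + x(-46)) = -1803 - ((17² + 36*(-1) - 1*17) + (4/7)*(-46)) = -1803 - ((289 - 36 - 17) - 184/7) = -1803 - (236 - 184/7) = -1803 - 1*1468/7 = -1803 - 1468/7 = -14089/7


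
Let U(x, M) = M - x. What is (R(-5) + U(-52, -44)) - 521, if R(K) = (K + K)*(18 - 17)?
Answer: -523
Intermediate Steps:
R(K) = 2*K (R(K) = (2*K)*1 = 2*K)
(R(-5) + U(-52, -44)) - 521 = (2*(-5) + (-44 - 1*(-52))) - 521 = (-10 + (-44 + 52)) - 521 = (-10 + 8) - 521 = -2 - 521 = -523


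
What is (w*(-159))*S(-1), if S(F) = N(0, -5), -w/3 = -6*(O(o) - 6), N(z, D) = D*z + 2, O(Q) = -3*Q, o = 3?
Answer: 85860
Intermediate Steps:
N(z, D) = 2 + D*z
w = -270 (w = -(-18)*(-3*3 - 6) = -(-18)*(-9 - 6) = -(-18)*(-15) = -3*90 = -270)
S(F) = 2 (S(F) = 2 - 5*0 = 2 + 0 = 2)
(w*(-159))*S(-1) = -270*(-159)*2 = 42930*2 = 85860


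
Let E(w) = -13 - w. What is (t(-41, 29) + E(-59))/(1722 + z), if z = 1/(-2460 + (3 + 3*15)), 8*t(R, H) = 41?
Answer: 246627/8306926 ≈ 0.029689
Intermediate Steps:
t(R, H) = 41/8 (t(R, H) = (⅛)*41 = 41/8)
z = -1/2412 (z = 1/(-2460 + (3 + 45)) = 1/(-2460 + 48) = 1/(-2412) = -1/2412 ≈ -0.00041459)
(t(-41, 29) + E(-59))/(1722 + z) = (41/8 + (-13 - 1*(-59)))/(1722 - 1/2412) = (41/8 + (-13 + 59))/(4153463/2412) = (41/8 + 46)*(2412/4153463) = (409/8)*(2412/4153463) = 246627/8306926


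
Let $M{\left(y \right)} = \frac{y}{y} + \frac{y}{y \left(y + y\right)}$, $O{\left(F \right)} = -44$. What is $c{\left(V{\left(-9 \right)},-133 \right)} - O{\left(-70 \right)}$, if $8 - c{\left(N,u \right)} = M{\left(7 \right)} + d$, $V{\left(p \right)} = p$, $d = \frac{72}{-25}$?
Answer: $\frac{18833}{350} \approx 53.809$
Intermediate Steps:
$d = - \frac{72}{25}$ ($d = 72 \left(- \frac{1}{25}\right) = - \frac{72}{25} \approx -2.88$)
$M{\left(y \right)} = 1 + \frac{1}{2 y}$ ($M{\left(y \right)} = 1 + \frac{y}{y 2 y} = 1 + \frac{y}{2 y^{2}} = 1 + y \frac{1}{2 y^{2}} = 1 + \frac{1}{2 y}$)
$c{\left(N,u \right)} = \frac{3433}{350}$ ($c{\left(N,u \right)} = 8 - \left(\frac{\frac{1}{2} + 7}{7} - \frac{72}{25}\right) = 8 - \left(\frac{1}{7} \cdot \frac{15}{2} - \frac{72}{25}\right) = 8 - \left(\frac{15}{14} - \frac{72}{25}\right) = 8 - - \frac{633}{350} = 8 + \frac{633}{350} = \frac{3433}{350}$)
$c{\left(V{\left(-9 \right)},-133 \right)} - O{\left(-70 \right)} = \frac{3433}{350} - -44 = \frac{3433}{350} + 44 = \frac{18833}{350}$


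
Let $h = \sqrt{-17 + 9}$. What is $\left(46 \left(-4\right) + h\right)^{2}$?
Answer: $33848 - 736 i \sqrt{2} \approx 33848.0 - 1040.9 i$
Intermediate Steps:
$h = 2 i \sqrt{2}$ ($h = \sqrt{-8} = 2 i \sqrt{2} \approx 2.8284 i$)
$\left(46 \left(-4\right) + h\right)^{2} = \left(46 \left(-4\right) + 2 i \sqrt{2}\right)^{2} = \left(-184 + 2 i \sqrt{2}\right)^{2}$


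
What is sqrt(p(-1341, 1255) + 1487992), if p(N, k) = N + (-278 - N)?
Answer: sqrt(1487714) ≈ 1219.7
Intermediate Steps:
p(N, k) = -278
sqrt(p(-1341, 1255) + 1487992) = sqrt(-278 + 1487992) = sqrt(1487714)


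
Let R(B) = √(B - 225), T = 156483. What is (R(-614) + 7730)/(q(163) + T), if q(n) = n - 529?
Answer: 7730/156117 + I*√839/156117 ≈ 0.049514 + 0.00018554*I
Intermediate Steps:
q(n) = -529 + n
R(B) = √(-225 + B)
(R(-614) + 7730)/(q(163) + T) = (√(-225 - 614) + 7730)/((-529 + 163) + 156483) = (√(-839) + 7730)/(-366 + 156483) = (I*√839 + 7730)/156117 = (7730 + I*√839)*(1/156117) = 7730/156117 + I*√839/156117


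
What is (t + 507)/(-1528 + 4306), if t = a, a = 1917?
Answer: 404/463 ≈ 0.87257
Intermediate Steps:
t = 1917
(t + 507)/(-1528 + 4306) = (1917 + 507)/(-1528 + 4306) = 2424/2778 = 2424*(1/2778) = 404/463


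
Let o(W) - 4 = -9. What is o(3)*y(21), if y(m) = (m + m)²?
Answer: -8820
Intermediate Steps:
o(W) = -5 (o(W) = 4 - 9 = -5)
y(m) = 4*m² (y(m) = (2*m)² = 4*m²)
o(3)*y(21) = -20*21² = -20*441 = -5*1764 = -8820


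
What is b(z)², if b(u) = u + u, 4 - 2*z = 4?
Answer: 0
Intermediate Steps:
z = 0 (z = 2 - ½*4 = 2 - 2 = 0)
b(u) = 2*u
b(z)² = (2*0)² = 0² = 0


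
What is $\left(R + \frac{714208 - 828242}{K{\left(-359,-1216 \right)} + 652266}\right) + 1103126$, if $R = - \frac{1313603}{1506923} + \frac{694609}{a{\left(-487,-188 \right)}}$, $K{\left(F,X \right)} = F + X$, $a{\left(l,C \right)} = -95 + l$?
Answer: $\frac{209614912558977219443}{190224999355842} \approx 1.1019 \cdot 10^{6}$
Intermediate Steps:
$R = - \frac{1047486795053}{877029186}$ ($R = - \frac{1313603}{1506923} + \frac{694609}{-95 - 487} = \left(-1313603\right) \frac{1}{1506923} + \frac{694609}{-582} = - \frac{1313603}{1506923} + 694609 \left(- \frac{1}{582}\right) = - \frac{1313603}{1506923} - \frac{694609}{582} = - \frac{1047486795053}{877029186} \approx -1194.4$)
$\left(R + \frac{714208 - 828242}{K{\left(-359,-1216 \right)} + 652266}\right) + 1103126 = \left(- \frac{1047486795053}{877029186} + \frac{714208 - 828242}{\left(-359 - 1216\right) + 652266}\right) + 1103126 = \left(- \frac{1047486795053}{877029186} - \frac{114034}{-1575 + 652266}\right) + 1103126 = \left(- \frac{1047486795053}{877029186} - \frac{114034}{650691}\right) + 1103126 = - \frac{227230080435342649}{190224999355842} + 1103126 = \frac{209614912558977219443}{190224999355842}$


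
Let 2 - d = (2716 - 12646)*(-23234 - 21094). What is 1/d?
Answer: -1/440177038 ≈ -2.2718e-9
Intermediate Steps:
d = -440177038 (d = 2 - (2716 - 12646)*(-23234 - 21094) = 2 - (-9930)*(-44328) = 2 - 1*440177040 = 2 - 440177040 = -440177038)
1/d = 1/(-440177038) = -1/440177038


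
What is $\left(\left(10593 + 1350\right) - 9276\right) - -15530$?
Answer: $18197$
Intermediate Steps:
$\left(\left(10593 + 1350\right) - 9276\right) - -15530 = \left(11943 - 9276\right) + 15530 = 2667 + 15530 = 18197$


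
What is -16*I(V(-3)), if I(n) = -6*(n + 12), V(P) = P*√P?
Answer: 1152 - 288*I*√3 ≈ 1152.0 - 498.83*I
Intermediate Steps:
V(P) = P^(3/2)
I(n) = -72 - 6*n (I(n) = -6*(12 + n) = -72 - 6*n)
-16*I(V(-3)) = -16*(-72 - (-18)*I*√3) = -16*(-72 + 18*I*√3) = 1152 - 288*I*√3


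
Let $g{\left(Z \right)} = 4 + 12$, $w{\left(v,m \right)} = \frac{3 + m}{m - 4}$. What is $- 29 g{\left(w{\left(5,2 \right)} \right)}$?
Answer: $-464$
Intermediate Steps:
$w{\left(v,m \right)} = \frac{3 + m}{-4 + m}$
$g{\left(Z \right)} = 16$
$- 29 g{\left(w{\left(5,2 \right)} \right)} = \left(-29\right) 16 = -464$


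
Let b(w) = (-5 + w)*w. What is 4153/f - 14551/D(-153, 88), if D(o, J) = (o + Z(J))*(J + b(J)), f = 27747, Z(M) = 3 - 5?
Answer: 1720695959/10597134240 ≈ 0.16237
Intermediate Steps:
Z(M) = -2
b(w) = w*(-5 + w)
D(o, J) = (-2 + o)*(J + J*(-5 + J)) (D(o, J) = (o - 2)*(J + J*(-5 + J)) = (-2 + o)*(J + J*(-5 + J)))
4153/f - 14551/D(-153, 88) = 4153/27747 - 14551*1/(88*(8 - 153 - 2*88 - 153*(-5 + 88))) = 4153*(1/27747) - 14551*1/(88*(8 - 153 - 176 - 153*83)) = 4153/27747 - 14551*1/(88*(8 - 153 - 176 - 12699)) = 4153/27747 - 14551/(88*(-13020)) = 4153/27747 - 14551/(-1145760) = 4153/27747 - 14551*(-1/1145760) = 4153/27747 + 14551/1145760 = 1720695959/10597134240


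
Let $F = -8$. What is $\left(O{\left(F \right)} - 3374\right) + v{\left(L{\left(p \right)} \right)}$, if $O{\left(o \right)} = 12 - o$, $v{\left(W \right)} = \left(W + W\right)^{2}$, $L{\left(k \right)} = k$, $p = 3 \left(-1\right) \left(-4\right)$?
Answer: $-2778$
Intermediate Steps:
$p = 12$ ($p = \left(-3\right) \left(-4\right) = 12$)
$v{\left(W \right)} = 4 W^{2}$ ($v{\left(W \right)} = \left(2 W\right)^{2} = 4 W^{2}$)
$\left(O{\left(F \right)} - 3374\right) + v{\left(L{\left(p \right)} \right)} = \left(\left(12 - -8\right) - 3374\right) + 4 \cdot 12^{2} = \left(\left(12 + 8\right) - 3374\right) + 4 \cdot 144 = \left(20 - 3374\right) + 576 = -3354 + 576 = -2778$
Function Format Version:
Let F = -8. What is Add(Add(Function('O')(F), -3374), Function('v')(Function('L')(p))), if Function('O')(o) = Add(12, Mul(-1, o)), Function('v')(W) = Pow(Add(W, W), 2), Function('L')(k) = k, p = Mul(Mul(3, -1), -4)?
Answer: -2778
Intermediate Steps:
p = 12 (p = Mul(-3, -4) = 12)
Function('v')(W) = Mul(4, Pow(W, 2)) (Function('v')(W) = Pow(Mul(2, W), 2) = Mul(4, Pow(W, 2)))
Add(Add(Function('O')(F), -3374), Function('v')(Function('L')(p))) = Add(Add(Add(12, Mul(-1, -8)), -3374), Mul(4, Pow(12, 2))) = Add(Add(Add(12, 8), -3374), Mul(4, 144)) = Add(Add(20, -3374), 576) = Add(-3354, 576) = -2778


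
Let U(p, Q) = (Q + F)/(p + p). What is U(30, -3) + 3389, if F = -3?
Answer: 33889/10 ≈ 3388.9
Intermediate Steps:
U(p, Q) = (-3 + Q)/(2*p) (U(p, Q) = (Q - 3)/(p + p) = (-3 + Q)/((2*p)) = (-3 + Q)*(1/(2*p)) = (-3 + Q)/(2*p))
U(30, -3) + 3389 = (½)*(-3 - 3)/30 + 3389 = (½)*(1/30)*(-6) + 3389 = -⅒ + 3389 = 33889/10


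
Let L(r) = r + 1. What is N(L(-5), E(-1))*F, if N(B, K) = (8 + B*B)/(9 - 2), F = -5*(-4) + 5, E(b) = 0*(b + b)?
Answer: 600/7 ≈ 85.714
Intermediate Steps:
L(r) = 1 + r
E(b) = 0 (E(b) = 0*(2*b) = 0)
F = 25 (F = 20 + 5 = 25)
N(B, K) = 8/7 + B**2/7 (N(B, K) = (8 + B**2)/7 = (8 + B**2)*(1/7) = 8/7 + B**2/7)
N(L(-5), E(-1))*F = (8/7 + (1 - 5)**2/7)*25 = (8/7 + (1/7)*(-4)**2)*25 = (8/7 + (1/7)*16)*25 = (8/7 + 16/7)*25 = (24/7)*25 = 600/7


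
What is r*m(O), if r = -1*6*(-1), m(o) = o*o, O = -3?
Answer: 54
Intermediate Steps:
m(o) = o²
r = 6 (r = -6*(-1) = 6)
r*m(O) = 6*(-3)² = 6*9 = 54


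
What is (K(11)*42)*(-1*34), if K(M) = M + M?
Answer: -31416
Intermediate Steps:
K(M) = 2*M
(K(11)*42)*(-1*34) = ((2*11)*42)*(-1*34) = (22*42)*(-34) = 924*(-34) = -31416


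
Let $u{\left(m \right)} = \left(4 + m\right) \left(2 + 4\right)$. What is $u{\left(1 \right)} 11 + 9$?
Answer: $339$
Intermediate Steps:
$u{\left(m \right)} = 24 + 6 m$ ($u{\left(m \right)} = \left(4 + m\right) 6 = 24 + 6 m$)
$u{\left(1 \right)} 11 + 9 = \left(24 + 6 \cdot 1\right) 11 + 9 = \left(24 + 6\right) 11 + 9 = 30 \cdot 11 + 9 = 330 + 9 = 339$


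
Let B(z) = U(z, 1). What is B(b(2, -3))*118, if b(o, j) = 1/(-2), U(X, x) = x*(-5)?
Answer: -590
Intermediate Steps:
U(X, x) = -5*x
b(o, j) = -½
B(z) = -5 (B(z) = -5*1 = -5)
B(b(2, -3))*118 = -5*118 = -590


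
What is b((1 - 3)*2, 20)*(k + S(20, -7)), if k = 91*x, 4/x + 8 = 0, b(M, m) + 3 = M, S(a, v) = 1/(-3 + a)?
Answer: 10815/34 ≈ 318.09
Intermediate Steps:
b(M, m) = -3 + M
x = -½ (x = 4/(-8 + 0) = 4/(-8) = 4*(-⅛) = -½ ≈ -0.50000)
k = -91/2 (k = 91*(-½) = -91/2 ≈ -45.500)
b((1 - 3)*2, 20)*(k + S(20, -7)) = (-3 + (1 - 3)*2)*(-91/2 + 1/(-3 + 20)) = (-3 - 2*2)*(-91/2 + 1/17) = (-3 - 4)*(-91/2 + 1/17) = -7*(-1545/34) = 10815/34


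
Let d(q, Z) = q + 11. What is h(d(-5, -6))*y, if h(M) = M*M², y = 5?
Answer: 1080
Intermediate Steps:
d(q, Z) = 11 + q
h(M) = M³
h(d(-5, -6))*y = (11 - 5)³*5 = 6³*5 = 216*5 = 1080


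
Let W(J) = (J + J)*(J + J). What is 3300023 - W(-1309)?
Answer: -3553901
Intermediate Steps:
W(J) = 4*J**2 (W(J) = (2*J)*(2*J) = 4*J**2)
3300023 - W(-1309) = 3300023 - 4*(-1309)**2 = 3300023 - 4*1713481 = 3300023 - 1*6853924 = 3300023 - 6853924 = -3553901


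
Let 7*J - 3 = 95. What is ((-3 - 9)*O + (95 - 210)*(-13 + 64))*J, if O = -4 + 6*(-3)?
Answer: -78414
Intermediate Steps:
J = 14 (J = 3/7 + (⅐)*95 = 3/7 + 95/7 = 14)
O = -22 (O = -4 - 18 = -22)
((-3 - 9)*O + (95 - 210)*(-13 + 64))*J = ((-3 - 9)*(-22) + (95 - 210)*(-13 + 64))*14 = (-12*(-22) - 115*51)*14 = (264 - 5865)*14 = -5601*14 = -78414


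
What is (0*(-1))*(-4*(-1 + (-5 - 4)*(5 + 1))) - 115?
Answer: -115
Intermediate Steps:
(0*(-1))*(-4*(-1 + (-5 - 4)*(5 + 1))) - 115 = 0*(-4*(-1 - 9*6)) - 115 = 0*(-4*(-1 - 54)) - 115 = 0*(-4*(-55)) - 115 = 0*220 - 115 = 0 - 115 = -115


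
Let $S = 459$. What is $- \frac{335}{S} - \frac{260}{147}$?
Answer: $- \frac{56195}{22491} \approx -2.4986$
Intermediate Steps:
$- \frac{335}{S} - \frac{260}{147} = - \frac{335}{459} - \frac{260}{147} = - \frac{56195}{22491}$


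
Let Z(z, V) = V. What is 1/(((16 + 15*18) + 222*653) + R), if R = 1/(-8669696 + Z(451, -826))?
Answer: 8670522/1259410661543 ≈ 6.8846e-6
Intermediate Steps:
R = -1/8670522 (R = 1/(-8669696 - 826) = 1/(-8670522) = -1/8670522 ≈ -1.1533e-7)
1/(((16 + 15*18) + 222*653) + R) = 1/(((16 + 15*18) + 222*653) - 1/8670522) = 1/(((16 + 270) + 144966) - 1/8670522) = 1/((286 + 144966) - 1/8670522) = 1/(145252 - 1/8670522) = 1/(1259410661543/8670522) = 8670522/1259410661543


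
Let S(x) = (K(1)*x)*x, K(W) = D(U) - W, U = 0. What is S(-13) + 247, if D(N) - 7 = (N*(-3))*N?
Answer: 1261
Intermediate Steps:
D(N) = 7 - 3*N² (D(N) = 7 + (N*(-3))*N = 7 + (-3*N)*N = 7 - 3*N²)
K(W) = 7 - W (K(W) = (7 - 3*0²) - W = (7 - 3*0) - W = (7 + 0) - W = 7 - W)
S(x) = 6*x² (S(x) = ((7 - 1*1)*x)*x = ((7 - 1)*x)*x = (6*x)*x = 6*x²)
S(-13) + 247 = 6*(-13)² + 247 = 6*169 + 247 = 1014 + 247 = 1261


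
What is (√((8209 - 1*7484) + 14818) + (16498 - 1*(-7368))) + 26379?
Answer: 50245 + 3*√1727 ≈ 50370.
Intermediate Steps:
(√((8209 - 1*7484) + 14818) + (16498 - 1*(-7368))) + 26379 = (√((8209 - 7484) + 14818) + (16498 + 7368)) + 26379 = (√(725 + 14818) + 23866) + 26379 = (√15543 + 23866) + 26379 = (3*√1727 + 23866) + 26379 = (23866 + 3*√1727) + 26379 = 50245 + 3*√1727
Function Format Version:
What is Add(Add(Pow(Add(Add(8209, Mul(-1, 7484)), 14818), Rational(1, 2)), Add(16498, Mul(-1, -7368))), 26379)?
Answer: Add(50245, Mul(3, Pow(1727, Rational(1, 2)))) ≈ 50370.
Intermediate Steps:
Add(Add(Pow(Add(Add(8209, Mul(-1, 7484)), 14818), Rational(1, 2)), Add(16498, Mul(-1, -7368))), 26379) = Add(Add(Pow(Add(Add(8209, -7484), 14818), Rational(1, 2)), Add(16498, 7368)), 26379) = Add(Add(Pow(Add(725, 14818), Rational(1, 2)), 23866), 26379) = Add(Add(Pow(15543, Rational(1, 2)), 23866), 26379) = Add(Add(Mul(3, Pow(1727, Rational(1, 2))), 23866), 26379) = Add(Add(23866, Mul(3, Pow(1727, Rational(1, 2)))), 26379) = Add(50245, Mul(3, Pow(1727, Rational(1, 2))))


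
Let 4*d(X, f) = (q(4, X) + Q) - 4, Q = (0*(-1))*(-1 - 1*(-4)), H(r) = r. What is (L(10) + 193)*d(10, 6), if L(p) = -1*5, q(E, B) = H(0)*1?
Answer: -188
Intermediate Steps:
Q = 0 (Q = 0*(-1 + 4) = 0*3 = 0)
q(E, B) = 0 (q(E, B) = 0*1 = 0)
L(p) = -5
d(X, f) = -1 (d(X, f) = ((0 + 0) - 4)/4 = (0 - 4)/4 = (¼)*(-4) = -1)
(L(10) + 193)*d(10, 6) = (-5 + 193)*(-1) = 188*(-1) = -188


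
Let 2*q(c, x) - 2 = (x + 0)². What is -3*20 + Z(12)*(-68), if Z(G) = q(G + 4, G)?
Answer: -5024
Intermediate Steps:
q(c, x) = 1 + x²/2 (q(c, x) = 1 + (x + 0)²/2 = 1 + x²/2)
Z(G) = 1 + G²/2
-3*20 + Z(12)*(-68) = -3*20 + (1 + (½)*12²)*(-68) = -60 + (1 + (½)*144)*(-68) = -60 + (1 + 72)*(-68) = -60 + 73*(-68) = -60 - 4964 = -5024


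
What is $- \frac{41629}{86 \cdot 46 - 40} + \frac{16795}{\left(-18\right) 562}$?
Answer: $- \frac{60861023}{4951782} \approx -12.291$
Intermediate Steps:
$- \frac{41629}{86 \cdot 46 - 40} + \frac{16795}{\left(-18\right) 562} = - \frac{41629}{3956 - 40} + \frac{16795}{-10116} = - \frac{41629}{3956 - 40} + 16795 \left(- \frac{1}{10116}\right) = - \frac{41629}{3916} - \frac{16795}{10116} = - \frac{60861023}{4951782}$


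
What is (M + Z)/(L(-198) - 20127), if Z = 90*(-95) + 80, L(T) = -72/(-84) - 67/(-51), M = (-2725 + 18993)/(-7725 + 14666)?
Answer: 10491159357/24934029362 ≈ 0.42076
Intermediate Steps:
M = 16268/6941 ≈ 2.3438
L(T) = 775/357 (L(T) = -72*(-1/84) - 67*(-1/51) = 6/7 + 67/51 = 775/357)
Z = -8470 (Z = -8550 + 80 = -8470)
(M + Z)/(L(-198) - 20127) = (16268/6941 - 8470)/(775/357 - 20127) = -58774002/(6941*(-7184564/357)) = -58774002/6941*(-357/7184564) = 10491159357/24934029362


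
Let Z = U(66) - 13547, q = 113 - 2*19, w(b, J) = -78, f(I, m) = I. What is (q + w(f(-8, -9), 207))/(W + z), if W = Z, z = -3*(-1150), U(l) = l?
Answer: 3/10031 ≈ 0.00029907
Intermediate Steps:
q = 75 (q = 113 - 38 = 75)
z = 3450
Z = -13481 (Z = 66 - 13547 = -13481)
W = -13481
(q + w(f(-8, -9), 207))/(W + z) = (75 - 78)/(-13481 + 3450) = -3/(-10031) = -3*(-1/10031) = 3/10031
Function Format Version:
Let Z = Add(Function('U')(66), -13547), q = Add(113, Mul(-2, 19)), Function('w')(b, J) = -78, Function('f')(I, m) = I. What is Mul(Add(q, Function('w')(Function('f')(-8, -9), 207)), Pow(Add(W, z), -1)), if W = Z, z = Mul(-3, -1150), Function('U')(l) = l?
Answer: Rational(3, 10031) ≈ 0.00029907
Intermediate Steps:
q = 75 (q = Add(113, -38) = 75)
z = 3450
Z = -13481 (Z = Add(66, -13547) = -13481)
W = -13481
Mul(Add(q, Function('w')(Function('f')(-8, -9), 207)), Pow(Add(W, z), -1)) = Mul(Add(75, -78), Pow(Add(-13481, 3450), -1)) = Mul(-3, Pow(-10031, -1)) = Mul(-3, Rational(-1, 10031)) = Rational(3, 10031)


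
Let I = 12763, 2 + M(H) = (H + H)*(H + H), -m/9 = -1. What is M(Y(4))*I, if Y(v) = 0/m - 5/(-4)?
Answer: 216971/4 ≈ 54243.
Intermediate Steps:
m = 9 (m = -9*(-1) = 9)
Y(v) = 5/4 (Y(v) = 0/9 - 5/(-4) = 0*(⅑) - 5*(-¼) = 0 + 5/4 = 5/4)
M(H) = -2 + 4*H² (M(H) = -2 + (H + H)*(H + H) = -2 + (2*H)*(2*H) = -2 + 4*H²)
M(Y(4))*I = (-2 + 4*(5/4)²)*12763 = (-2 + 4*(25/16))*12763 = (-2 + 25/4)*12763 = (17/4)*12763 = 216971/4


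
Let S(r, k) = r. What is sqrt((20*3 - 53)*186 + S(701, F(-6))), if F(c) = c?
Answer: sqrt(2003) ≈ 44.755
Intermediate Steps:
sqrt((20*3 - 53)*186 + S(701, F(-6))) = sqrt((20*3 - 53)*186 + 701) = sqrt((60 - 53)*186 + 701) = sqrt(7*186 + 701) = sqrt(1302 + 701) = sqrt(2003)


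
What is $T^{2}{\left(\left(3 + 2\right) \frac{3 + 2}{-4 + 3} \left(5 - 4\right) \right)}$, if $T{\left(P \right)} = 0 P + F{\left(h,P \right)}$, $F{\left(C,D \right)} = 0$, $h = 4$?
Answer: $0$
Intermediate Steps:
$T{\left(P \right)} = 0$ ($T{\left(P \right)} = 0 P + 0 = 0 + 0 = 0$)
$T^{2}{\left(\left(3 + 2\right) \frac{3 + 2}{-4 + 3} \left(5 - 4\right) \right)} = 0^{2} = 0$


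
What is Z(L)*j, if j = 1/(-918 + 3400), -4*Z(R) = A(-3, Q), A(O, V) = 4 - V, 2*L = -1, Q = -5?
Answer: -9/9928 ≈ -0.00090653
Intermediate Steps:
L = -½ (L = (½)*(-1) = -½ ≈ -0.50000)
Z(R) = -9/4 (Z(R) = -(4 - 1*(-5))/4 = -(4 + 5)/4 = -¼*9 = -9/4)
j = 1/2482 ≈ 0.00040290
Z(L)*j = -9/4*1/2482 = -9/9928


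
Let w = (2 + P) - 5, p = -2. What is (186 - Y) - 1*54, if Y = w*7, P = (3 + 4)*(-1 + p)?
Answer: 300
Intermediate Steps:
P = -21 (P = (3 + 4)*(-1 - 2) = 7*(-3) = -21)
w = -24 (w = (2 - 21) - 5 = -19 - 5 = -24)
Y = -168 (Y = -24*7 = -168)
(186 - Y) - 1*54 = (186 - 1*(-168)) - 1*54 = (186 + 168) - 54 = 354 - 54 = 300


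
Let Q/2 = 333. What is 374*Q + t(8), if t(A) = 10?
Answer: 249094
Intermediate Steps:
Q = 666 (Q = 2*333 = 666)
374*Q + t(8) = 374*666 + 10 = 249084 + 10 = 249094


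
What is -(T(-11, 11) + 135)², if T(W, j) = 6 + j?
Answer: -23104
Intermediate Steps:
-(T(-11, 11) + 135)² = -((6 + 11) + 135)² = -(17 + 135)² = -1*152² = -1*23104 = -23104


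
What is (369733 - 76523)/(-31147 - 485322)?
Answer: -293210/516469 ≈ -0.56772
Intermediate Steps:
(369733 - 76523)/(-31147 - 485322) = 293210/(-516469) = 293210*(-1/516469) = -293210/516469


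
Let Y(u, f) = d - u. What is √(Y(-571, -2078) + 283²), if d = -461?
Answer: 3*√8911 ≈ 283.19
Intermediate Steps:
Y(u, f) = -461 - u
√(Y(-571, -2078) + 283²) = √((-461 - 1*(-571)) + 283²) = √((-461 + 571) + 80089) = √(110 + 80089) = √80199 = 3*√8911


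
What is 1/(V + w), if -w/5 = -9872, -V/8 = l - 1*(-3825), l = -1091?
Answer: 1/27488 ≈ 3.6379e-5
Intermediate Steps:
V = -21872 (V = -8*(-1091 - 1*(-3825)) = -8*(-1091 + 3825) = -8*2734 = -21872)
w = 49360 (w = -5*(-9872) = 49360)
1/(V + w) = 1/(-21872 + 49360) = 1/27488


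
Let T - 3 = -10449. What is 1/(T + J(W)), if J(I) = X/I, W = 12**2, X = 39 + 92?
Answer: -144/1504093 ≈ -9.5739e-5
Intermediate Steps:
X = 131
W = 144
T = -10446 (T = 3 - 10449 = -10446)
J(I) = 131/I
1/(T + J(W)) = 1/(-10446 + 131/144) = 1/(-1504093/144) = -144/1504093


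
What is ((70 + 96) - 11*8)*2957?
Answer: 230646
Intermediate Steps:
((70 + 96) - 11*8)*2957 = (166 - 88)*2957 = 78*2957 = 230646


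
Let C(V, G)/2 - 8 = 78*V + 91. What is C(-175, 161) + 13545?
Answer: -13557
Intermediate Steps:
C(V, G) = 198 + 156*V (C(V, G) = 16 + 2*(78*V + 91) = 16 + 2*(91 + 78*V) = 16 + (182 + 156*V) = 198 + 156*V)
C(-175, 161) + 13545 = (198 + 156*(-175)) + 13545 = (198 - 27300) + 13545 = -27102 + 13545 = -13557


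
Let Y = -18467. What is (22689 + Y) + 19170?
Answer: 23392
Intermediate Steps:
(22689 + Y) + 19170 = (22689 - 18467) + 19170 = 4222 + 19170 = 23392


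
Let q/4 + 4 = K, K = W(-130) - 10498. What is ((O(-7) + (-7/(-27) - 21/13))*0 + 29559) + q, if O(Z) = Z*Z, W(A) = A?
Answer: -12969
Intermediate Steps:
O(Z) = Z²
K = -10628 (K = -130 - 10498 = -10628)
q = -42528 (q = -16 + 4*(-10628) = -16 - 42512 = -42528)
((O(-7) + (-7/(-27) - 21/13))*0 + 29559) + q = (((-7)² + (-7/(-27) - 21/13))*0 + 29559) - 42528 = ((49 + (-7*(-1/27) - 21*1/13))*0 + 29559) - 42528 = ((49 + (7/27 - 21/13))*0 + 29559) - 42528 = ((49 - 476/351)*0 + 29559) - 42528 = ((16723/351)*0 + 29559) - 42528 = (0 + 29559) - 42528 = 29559 - 42528 = -12969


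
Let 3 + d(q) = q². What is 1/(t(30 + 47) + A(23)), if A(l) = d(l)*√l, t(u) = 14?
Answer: -7/3181676 + 263*√23/3181676 ≈ 0.00039423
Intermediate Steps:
d(q) = -3 + q²
A(l) = √l*(-3 + l²) (A(l) = (-3 + l²)*√l = √l*(-3 + l²))
1/(t(30 + 47) + A(23)) = 1/(14 + √23*(-3 + 23²)) = 1/(14 + √23*(-3 + 529)) = 1/(14 + √23*526) = 1/(14 + 526*√23)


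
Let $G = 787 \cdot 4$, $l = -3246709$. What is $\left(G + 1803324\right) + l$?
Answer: $-1440237$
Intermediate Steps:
$G = 3148$
$\left(G + 1803324\right) + l = \left(3148 + 1803324\right) - 3246709 = 1806472 - 3246709 = -1440237$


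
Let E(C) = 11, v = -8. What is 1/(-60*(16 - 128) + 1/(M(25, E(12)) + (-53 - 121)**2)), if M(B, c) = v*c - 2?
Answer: 30186/202849921 ≈ 0.00014881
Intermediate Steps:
M(B, c) = -2 - 8*c (M(B, c) = -8*c - 2 = -2 - 8*c)
1/(-60*(16 - 128) + 1/(M(25, E(12)) + (-53 - 121)**2)) = 1/(-60*(16 - 128) + 1/((-2 - 8*11) + (-53 - 121)**2)) = 1/(-60*(-112) + 1/((-2 - 88) + (-174)**2)) = 1/(6720 + 1/(-90 + 30276)) = 1/(6720 + 1/30186) = 1/(202849921/30186) = 30186/202849921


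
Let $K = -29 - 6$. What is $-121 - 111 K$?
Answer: $3764$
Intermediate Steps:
$K = -35$
$-121 - 111 K = -121 - -3885 = -121 + 3885 = 3764$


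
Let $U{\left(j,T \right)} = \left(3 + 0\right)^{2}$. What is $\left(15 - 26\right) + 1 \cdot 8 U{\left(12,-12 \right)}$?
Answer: $61$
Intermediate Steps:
$U{\left(j,T \right)} = 9$ ($U{\left(j,T \right)} = 3^{2} = 9$)
$\left(15 - 26\right) + 1 \cdot 8 U{\left(12,-12 \right)} = \left(15 - 26\right) + 1 \cdot 8 \cdot 9 = -11 + 8 \cdot 9 = -11 + 72 = 61$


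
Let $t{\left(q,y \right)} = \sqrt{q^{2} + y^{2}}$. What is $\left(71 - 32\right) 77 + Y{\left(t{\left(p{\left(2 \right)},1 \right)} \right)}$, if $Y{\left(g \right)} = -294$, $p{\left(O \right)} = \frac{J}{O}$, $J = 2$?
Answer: $2709$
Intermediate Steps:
$p{\left(O \right)} = \frac{2}{O}$
$\left(71 - 32\right) 77 + Y{\left(t{\left(p{\left(2 \right)},1 \right)} \right)} = \left(71 - 32\right) 77 - 294 = 39 \cdot 77 - 294 = 3003 - 294 = 2709$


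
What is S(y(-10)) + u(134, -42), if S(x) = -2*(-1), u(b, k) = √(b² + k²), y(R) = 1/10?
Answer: 2 + 2*√4930 ≈ 142.43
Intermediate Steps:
y(R) = ⅒
S(x) = 2
S(y(-10)) + u(134, -42) = 2 + √(134² + (-42)²) = 2 + √(17956 + 1764) = 2 + √19720 = 2 + 2*√4930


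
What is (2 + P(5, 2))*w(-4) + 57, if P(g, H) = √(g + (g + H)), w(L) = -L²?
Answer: 25 - 32*√3 ≈ -30.426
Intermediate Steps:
P(g, H) = √(H + 2*g) (P(g, H) = √(g + (H + g)) = √(H + 2*g))
(2 + P(5, 2))*w(-4) + 57 = (2 + √(2 + 2*5))*(-1*(-4)²) + 57 = (2 + √(2 + 10))*(-1*16) + 57 = (2 + √12)*(-16) + 57 = (2 + 2*√3)*(-16) + 57 = (-32 - 32*√3) + 57 = 25 - 32*√3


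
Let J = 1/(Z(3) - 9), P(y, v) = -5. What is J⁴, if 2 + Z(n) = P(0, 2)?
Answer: 1/65536 ≈ 1.5259e-5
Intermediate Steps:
Z(n) = -7 (Z(n) = -2 - 5 = -7)
J = -1/16 (J = 1/(-7 - 9) = 1/(-16) = -1/16 ≈ -0.062500)
J⁴ = (-1/16)⁴ = 1/65536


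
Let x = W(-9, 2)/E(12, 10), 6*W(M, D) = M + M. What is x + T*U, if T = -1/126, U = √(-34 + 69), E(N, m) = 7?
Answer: -3/7 - √35/126 ≈ -0.47552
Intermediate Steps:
W(M, D) = M/3 (W(M, D) = (M + M)/6 = (2*M)/6 = M/3)
U = √35 ≈ 5.9161
x = -3/7 (x = ((⅓)*(-9))/7 = -3*⅐ = -3/7 ≈ -0.42857)
T = -1/126 (T = -1*1/126 = -1/126 ≈ -0.0079365)
x + T*U = -3/7 - √35/126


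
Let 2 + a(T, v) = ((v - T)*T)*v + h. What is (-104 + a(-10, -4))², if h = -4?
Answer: 16900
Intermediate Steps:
a(T, v) = -6 + T*v*(v - T) (a(T, v) = -2 + (((v - T)*T)*v - 4) = -2 + ((T*(v - T))*v - 4) = -2 + (T*v*(v - T) - 4) = -2 + (-4 + T*v*(v - T)) = -6 + T*v*(v - T))
(-104 + a(-10, -4))² = (-104 + (-6 - 10*(-4)² - 1*(-4)*(-10)²))² = (-104 + (-6 - 10*16 - 1*(-4)*100))² = (-104 + (-6 - 160 + 400))² = (-104 + 234)² = 130² = 16900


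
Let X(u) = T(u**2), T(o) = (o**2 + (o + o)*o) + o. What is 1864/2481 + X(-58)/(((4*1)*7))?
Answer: 21059269501/17367 ≈ 1.2126e+6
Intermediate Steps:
T(o) = o + 3*o**2 (T(o) = (o**2 + (2*o)*o) + o = (o**2 + 2*o**2) + o = 3*o**2 + o = o + 3*o**2)
X(u) = u**2*(1 + 3*u**2)
1864/2481 + X(-58)/(((4*1)*7)) = 1864/2481 + ((-58)**2 + 3*(-58)**4)/(((4*1)*7)) = 1864*(1/2481) + (3364 + 3*11316496)/((4*7)) = 1864/2481 + (3364 + 33949488)/28 = 1864/2481 + 33952852*(1/28) = 1864/2481 + 8488213/7 = 21059269501/17367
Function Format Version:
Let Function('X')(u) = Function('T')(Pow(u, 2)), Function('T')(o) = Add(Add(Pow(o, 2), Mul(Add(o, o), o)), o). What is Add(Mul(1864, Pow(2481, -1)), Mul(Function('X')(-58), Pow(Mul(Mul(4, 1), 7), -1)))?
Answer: Rational(21059269501, 17367) ≈ 1.2126e+6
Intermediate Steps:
Function('T')(o) = Add(o, Mul(3, Pow(o, 2))) (Function('T')(o) = Add(Add(Pow(o, 2), Mul(Mul(2, o), o)), o) = Add(Add(Pow(o, 2), Mul(2, Pow(o, 2))), o) = Add(Mul(3, Pow(o, 2)), o) = Add(o, Mul(3, Pow(o, 2))))
Function('X')(u) = Mul(Pow(u, 2), Add(1, Mul(3, Pow(u, 2))))
Add(Mul(1864, Pow(2481, -1)), Mul(Function('X')(-58), Pow(Mul(Mul(4, 1), 7), -1))) = Add(Mul(1864, Pow(2481, -1)), Mul(Add(Pow(-58, 2), Mul(3, Pow(-58, 4))), Pow(Mul(Mul(4, 1), 7), -1))) = Add(Mul(1864, Rational(1, 2481)), Mul(Add(3364, Mul(3, 11316496)), Pow(Mul(4, 7), -1))) = Add(Rational(1864, 2481), Mul(Add(3364, 33949488), Pow(28, -1))) = Add(Rational(1864, 2481), Mul(33952852, Rational(1, 28))) = Add(Rational(1864, 2481), Rational(8488213, 7)) = Rational(21059269501, 17367)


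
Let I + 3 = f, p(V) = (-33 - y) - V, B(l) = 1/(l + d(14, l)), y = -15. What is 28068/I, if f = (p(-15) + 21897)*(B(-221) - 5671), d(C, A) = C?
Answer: -1936692/8567107811 ≈ -0.00022606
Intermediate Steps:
B(l) = 1/(14 + l) (B(l) = 1/(l + 14) = 1/(14 + l))
p(V) = -18 - V (p(V) = (-33 - 1*(-15)) - V = (-33 + 15) - V = -18 - V)
f = -8567107604/69 (f = ((-18 - 1*(-15)) + 21897)*(1/(14 - 221) - 5671) = ((-18 + 15) + 21897)*(1/(-207) - 5671) = (-3 + 21897)*(-1/207 - 5671) = 21894*(-1173898/207) = -8567107604/69 ≈ -1.2416e+8)
I = -8567107811/69 (I = -3 - 8567107604/69 = -8567107811/69 ≈ -1.2416e+8)
28068/I = 28068/(-8567107811/69) = 28068*(-69/8567107811) = -1936692/8567107811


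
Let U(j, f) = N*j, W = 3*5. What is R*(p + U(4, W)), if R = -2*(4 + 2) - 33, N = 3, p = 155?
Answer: -7515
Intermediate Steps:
R = -45 (R = -2*6 - 33 = -12 - 33 = -45)
W = 15
U(j, f) = 3*j
R*(p + U(4, W)) = -45*(155 + 3*4) = -45*(155 + 12) = -45*167 = -7515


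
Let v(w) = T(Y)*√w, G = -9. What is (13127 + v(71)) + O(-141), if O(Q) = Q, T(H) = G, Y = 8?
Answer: 12986 - 9*√71 ≈ 12910.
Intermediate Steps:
T(H) = -9
v(w) = -9*√w
(13127 + v(71)) + O(-141) = (13127 - 9*√71) - 141 = 12986 - 9*√71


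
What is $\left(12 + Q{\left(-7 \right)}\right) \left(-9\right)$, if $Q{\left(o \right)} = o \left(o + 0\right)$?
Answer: $-549$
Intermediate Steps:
$Q{\left(o \right)} = o^{2}$ ($Q{\left(o \right)} = o o = o^{2}$)
$\left(12 + Q{\left(-7 \right)}\right) \left(-9\right) = \left(12 + \left(-7\right)^{2}\right) \left(-9\right) = \left(12 + 49\right) \left(-9\right) = 61 \left(-9\right) = -549$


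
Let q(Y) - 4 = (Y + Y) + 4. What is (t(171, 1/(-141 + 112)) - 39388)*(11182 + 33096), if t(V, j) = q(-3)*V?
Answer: -1728878788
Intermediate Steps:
q(Y) = 8 + 2*Y (q(Y) = 4 + ((Y + Y) + 4) = 4 + (2*Y + 4) = 4 + (4 + 2*Y) = 8 + 2*Y)
t(V, j) = 2*V (t(V, j) = (8 + 2*(-3))*V = (8 - 6)*V = 2*V)
(t(171, 1/(-141 + 112)) - 39388)*(11182 + 33096) = (2*171 - 39388)*(11182 + 33096) = (342 - 39388)*44278 = -39046*44278 = -1728878788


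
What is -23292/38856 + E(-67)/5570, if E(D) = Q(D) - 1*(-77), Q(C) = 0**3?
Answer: -2640511/4508915 ≈ -0.58562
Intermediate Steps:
Q(C) = 0
E(D) = 77 (E(D) = 0 - 1*(-77) = 0 + 77 = 77)
-23292/38856 + E(-67)/5570 = -23292/38856 + 77/5570 = -23292*1/38856 + 77*(1/5570) = -1941/3238 + 77/5570 = -2640511/4508915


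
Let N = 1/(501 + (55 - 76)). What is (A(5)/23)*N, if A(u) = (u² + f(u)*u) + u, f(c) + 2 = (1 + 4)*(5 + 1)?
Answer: 17/1104 ≈ 0.015399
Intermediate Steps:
f(c) = 28 (f(c) = -2 + (1 + 4)*(5 + 1) = -2 + 5*6 = -2 + 30 = 28)
A(u) = u² + 29*u (A(u) = (u² + 28*u) + u = u² + 29*u)
N = 1/480 (N = 1/(501 - 21) = 1/480 ≈ 0.0020833)
(A(5)/23)*N = ((5*(29 + 5))/23)*(1/480) = ((5*34)*(1/23))*(1/480) = (170*(1/23))*(1/480) = (170/23)*(1/480) = 17/1104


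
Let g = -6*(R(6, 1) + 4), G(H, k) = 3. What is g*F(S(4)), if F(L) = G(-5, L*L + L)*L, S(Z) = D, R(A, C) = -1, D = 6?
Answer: -324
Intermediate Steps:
S(Z) = 6
F(L) = 3*L
g = -18 (g = -6*(-1 + 4) = -6*3 = -18)
g*F(S(4)) = -54*6 = -18*18 = -324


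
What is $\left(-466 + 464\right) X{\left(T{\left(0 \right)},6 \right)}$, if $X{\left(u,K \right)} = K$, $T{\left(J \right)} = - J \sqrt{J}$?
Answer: $-12$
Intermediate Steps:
$T{\left(J \right)} = - J^{\frac{3}{2}}$
$\left(-466 + 464\right) X{\left(T{\left(0 \right)},6 \right)} = \left(-466 + 464\right) 6 = \left(-2\right) 6 = -12$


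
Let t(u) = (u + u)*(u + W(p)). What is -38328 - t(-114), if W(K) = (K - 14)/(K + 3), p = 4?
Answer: -452520/7 ≈ -64646.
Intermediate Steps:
W(K) = (-14 + K)/(3 + K)
t(u) = 2*u*(-10/7 + u) (t(u) = (u + u)*(u + (-14 + 4)/(3 + 4)) = (2*u)*(u - 10/7) = (2*u)*(-10/7 + u) = 2*u*(-10/7 + u))
-38328 - t(-114) = -38328 - 2*(-114)*(-10 + 7*(-114))/7 = -38328 - 2*(-114)*(-10 - 798)/7 = -38328 - 2*(-114)*(-808)/7 = -38328 - 1*184224/7 = -38328 - 184224/7 = -452520/7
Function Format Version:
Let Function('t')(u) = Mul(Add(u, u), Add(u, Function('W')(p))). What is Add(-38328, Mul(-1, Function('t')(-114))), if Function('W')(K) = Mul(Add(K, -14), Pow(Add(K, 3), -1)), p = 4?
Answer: Rational(-452520, 7) ≈ -64646.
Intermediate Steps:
Function('W')(K) = Mul(Pow(Add(3, K), -1), Add(-14, K)) (Function('W')(K) = Mul(Add(-14, K), Pow(Add(3, K), -1)) = Mul(Pow(Add(3, K), -1), Add(-14, K)))
Function('t')(u) = Mul(2, u, Add(Rational(-10, 7), u)) (Function('t')(u) = Mul(Add(u, u), Add(u, Mul(Pow(Add(3, 4), -1), Add(-14, 4)))) = Mul(Mul(2, u), Add(u, Mul(Pow(7, -1), -10))) = Mul(Mul(2, u), Add(u, Mul(Rational(1, 7), -10))) = Mul(Mul(2, u), Add(u, Rational(-10, 7))) = Mul(Mul(2, u), Add(Rational(-10, 7), u)) = Mul(2, u, Add(Rational(-10, 7), u)))
Add(-38328, Mul(-1, Function('t')(-114))) = Add(-38328, Mul(-1, Mul(Rational(2, 7), -114, Add(-10, Mul(7, -114))))) = Add(-38328, Mul(-1, Mul(Rational(2, 7), -114, Add(-10, -798)))) = Add(-38328, Mul(-1, Mul(Rational(2, 7), -114, -808))) = Add(-38328, Mul(-1, Rational(184224, 7))) = Add(-38328, Rational(-184224, 7)) = Rational(-452520, 7)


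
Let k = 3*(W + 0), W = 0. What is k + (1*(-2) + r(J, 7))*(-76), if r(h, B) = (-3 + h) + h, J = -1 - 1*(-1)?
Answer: 380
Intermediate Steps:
J = 0 (J = -1 + 1 = 0)
k = 0 (k = 3*(0 + 0) = 3*0 = 0)
r(h, B) = -3 + 2*h
k + (1*(-2) + r(J, 7))*(-76) = 0 + (1*(-2) + (-3 + 2*0))*(-76) = 0 + (-2 + (-3 + 0))*(-76) = 0 + (-2 - 3)*(-76) = 0 - 5*(-76) = 0 + 380 = 380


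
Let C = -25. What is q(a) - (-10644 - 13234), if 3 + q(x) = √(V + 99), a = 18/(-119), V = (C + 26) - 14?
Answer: 23875 + √86 ≈ 23884.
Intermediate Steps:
V = -13 (V = (-25 + 26) - 14 = 1 - 14 = -13)
a = -18/119 (a = 18*(-1/119) = -18/119 ≈ -0.15126)
q(x) = -3 + √86 (q(x) = -3 + √(-13 + 99) = -3 + √86)
q(a) - (-10644 - 13234) = (-3 + √86) - (-10644 - 13234) = (-3 + √86) - 1*(-23878) = (-3 + √86) + 23878 = 23875 + √86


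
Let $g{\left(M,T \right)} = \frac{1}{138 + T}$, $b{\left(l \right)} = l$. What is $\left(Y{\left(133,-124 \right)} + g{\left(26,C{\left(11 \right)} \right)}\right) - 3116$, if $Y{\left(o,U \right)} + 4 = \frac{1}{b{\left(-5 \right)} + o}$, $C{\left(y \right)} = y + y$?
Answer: $- \frac{1996791}{640} \approx -3120.0$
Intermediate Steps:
$C{\left(y \right)} = 2 y$
$Y{\left(o,U \right)} = -4 + \frac{1}{-5 + o}$
$\left(Y{\left(133,-124 \right)} + g{\left(26,C{\left(11 \right)} \right)}\right) - 3116 = \left(\frac{21 - 532}{-5 + 133} + \frac{1}{138 + 2 \cdot 11}\right) - 3116 = \left(\frac{21 - 532}{128} + \frac{1}{138 + 22}\right) - 3116 = \left(\frac{1}{128} \left(-511\right) + \frac{1}{160}\right) - 3116 = \left(- \frac{511}{128} + \frac{1}{160}\right) - 3116 = - \frac{2551}{640} - 3116 = - \frac{1996791}{640}$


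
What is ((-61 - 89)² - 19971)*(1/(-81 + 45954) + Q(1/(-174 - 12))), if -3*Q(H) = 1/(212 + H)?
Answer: -788119295/200979807 ≈ -3.9214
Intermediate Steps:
Q(H) = -1/(3*(212 + H))
((-61 - 89)² - 19971)*(1/(-81 + 45954) + Q(1/(-174 - 12))) = ((-61 - 89)² - 19971)*(1/(-81 + 45954) - 1/(636 + 3/(-174 - 12))) = ((-150)² - 19971)*(1/45873 - 1/(636 + 3/(-186))) = (22500 - 19971)*(1/45873 - 1/(636 + 3*(-1/186))) = 2529*(1/45873 - 1/(636 - 1/62)) = 2529*(1/45873 - 1/39431/62) = 2529*(1/45873 - 1*62/39431) = 2529*(1/45873 - 62/39431) = 2529*(-2804695/1808818263) = -788119295/200979807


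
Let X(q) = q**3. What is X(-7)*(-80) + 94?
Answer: 27534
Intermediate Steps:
X(-7)*(-80) + 94 = (-7)**3*(-80) + 94 = -343*(-80) + 94 = 27440 + 94 = 27534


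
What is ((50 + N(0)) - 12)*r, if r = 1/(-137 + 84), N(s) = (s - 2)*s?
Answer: -38/53 ≈ -0.71698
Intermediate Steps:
N(s) = s*(-2 + s) (N(s) = (-2 + s)*s = s*(-2 + s))
r = -1/53 (r = 1/(-53) = -1/53 ≈ -0.018868)
((50 + N(0)) - 12)*r = ((50 + 0*(-2 + 0)) - 12)*(-1/53) = ((50 + 0*(-2)) - 12)*(-1/53) = ((50 + 0) - 12)*(-1/53) = (50 - 12)*(-1/53) = 38*(-1/53) = -38/53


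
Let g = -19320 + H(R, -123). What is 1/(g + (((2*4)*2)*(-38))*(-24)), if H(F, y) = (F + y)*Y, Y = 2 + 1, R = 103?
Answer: -1/4788 ≈ -0.00020886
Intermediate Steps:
Y = 3
H(F, y) = 3*F + 3*y (H(F, y) = (F + y)*3 = 3*F + 3*y)
g = -19380 (g = -19320 + (3*103 + 3*(-123)) = -19320 + (309 - 369) = -19320 - 60 = -19380)
1/(g + (((2*4)*2)*(-38))*(-24)) = 1/(-19380 + (((2*4)*2)*(-38))*(-24)) = 1/(-19380 + ((8*2)*(-38))*(-24)) = 1/(-19380 + (16*(-38))*(-24)) = 1/(-19380 - 608*(-24)) = 1/(-19380 + 14592) = 1/(-4788) = -1/4788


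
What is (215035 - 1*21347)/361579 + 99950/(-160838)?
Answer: -2493715253/29077821601 ≈ -0.085760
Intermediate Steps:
(215035 - 1*21347)/361579 + 99950/(-160838) = (215035 - 21347)*(1/361579) + 99950*(-1/160838) = 193688*(1/361579) - 49975/80419 = 193688/361579 - 49975/80419 = -2493715253/29077821601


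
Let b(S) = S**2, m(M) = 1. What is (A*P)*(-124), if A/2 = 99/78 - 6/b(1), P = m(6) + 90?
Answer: 106764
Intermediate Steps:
P = 91 (P = 1 + 90 = 91)
A = -123/13 (A = 2*(99/78 - 6/(1**2)) = 2*(99*(1/78) - 6/1) = 2*(33/26 - 6*1) = 2*(33/26 - 6) = 2*(-123/26) = -123/13 ≈ -9.4615)
(A*P)*(-124) = -123/13*91*(-124) = -861*(-124) = 106764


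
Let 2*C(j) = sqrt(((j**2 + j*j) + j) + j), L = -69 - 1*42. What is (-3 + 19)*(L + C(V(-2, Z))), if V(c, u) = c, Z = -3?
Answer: -1760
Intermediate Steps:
L = -111 (L = -69 - 42 = -111)
C(j) = sqrt(2*j + 2*j**2)/2 (C(j) = sqrt(((j**2 + j*j) + j) + j)/2 = sqrt(((j**2 + j**2) + j) + j)/2 = sqrt((2*j**2 + j) + j)/2 = sqrt((j + 2*j**2) + j)/2 = sqrt(2*j + 2*j**2)/2)
(-3 + 19)*(L + C(V(-2, Z))) = (-3 + 19)*(-111 + sqrt(2)*sqrt(-2*(1 - 2))/2) = 16*(-111 + sqrt(2)*sqrt(-2*(-1))/2) = 16*(-111 + sqrt(2)*sqrt(2)/2) = 16*(-111 + 1) = 16*(-110) = -1760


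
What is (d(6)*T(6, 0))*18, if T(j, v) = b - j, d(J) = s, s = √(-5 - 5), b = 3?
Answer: -54*I*√10 ≈ -170.76*I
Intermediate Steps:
s = I*√10 (s = √(-10) = I*√10 ≈ 3.1623*I)
d(J) = I*√10
T(j, v) = 3 - j
(d(6)*T(6, 0))*18 = ((I*√10)*(3 - 1*6))*18 = ((I*√10)*(3 - 6))*18 = ((I*√10)*(-3))*18 = -3*I*√10*18 = -54*I*√10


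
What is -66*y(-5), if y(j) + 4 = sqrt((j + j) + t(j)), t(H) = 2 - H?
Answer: 264 - 66*I*sqrt(3) ≈ 264.0 - 114.32*I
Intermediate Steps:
y(j) = -4 + sqrt(2 + j) (y(j) = -4 + sqrt((j + j) + (2 - j)) = -4 + sqrt(2*j + (2 - j)) = -4 + sqrt(2 + j))
-66*y(-5) = -66*(-4 + sqrt(2 - 5)) = -66*(-4 + sqrt(-3)) = -66*(-4 + I*sqrt(3)) = 264 - 66*I*sqrt(3)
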